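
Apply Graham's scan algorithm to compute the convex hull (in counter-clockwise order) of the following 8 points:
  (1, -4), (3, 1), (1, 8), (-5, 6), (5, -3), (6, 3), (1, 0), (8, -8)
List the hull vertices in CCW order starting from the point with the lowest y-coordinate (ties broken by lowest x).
Hull (CCW) = [(8, -8), (6, 3), (1, 8), (-5, 6), (1, -4)]

Graham scan procedure:
  1. Find the pivot p₀ = point with lowest y (tie → lowest x): (8, -8).
  2. Sort the remaining points by polar angle around p₀.
  3. Walk through sorted points, maintaining a stack; pop the top while the last three entries make a non-left turn (cross product ≤ 0).
  4. Final stack is the convex hull in CCW order: (8, -8), (6, 3), (1, 8), (-5, 6), (1, -4).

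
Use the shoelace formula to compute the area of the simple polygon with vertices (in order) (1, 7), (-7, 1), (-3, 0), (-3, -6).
Area = 28

Shoelace formula: Area = (1/2) |Σ_i (x_i · y_{i+1} − x_{i+1} · y_i)| (indices mod n). Compute each cross term:
  (1)(1) − (-7)(7) = 50
  (-7)(0) − (-3)(1) = 3
  (-3)(-6) − (-3)(0) = 18
  (-3)(7) − (1)(-6) = -15
Sum = 56, so (signed) Area = 56/2 = 28, |Area| = 28.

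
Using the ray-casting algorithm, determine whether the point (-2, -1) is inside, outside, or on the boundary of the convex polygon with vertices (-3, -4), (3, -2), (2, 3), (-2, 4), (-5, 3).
The point (-2, -1) lies strictly inside the polygon

Cast a horizontal ray to the right from the query point and count how many polygon edges it crosses (each edge strictly once or zero times, handled with the usual half-open convention). 
Parity of crossings → odd ⇒ inside.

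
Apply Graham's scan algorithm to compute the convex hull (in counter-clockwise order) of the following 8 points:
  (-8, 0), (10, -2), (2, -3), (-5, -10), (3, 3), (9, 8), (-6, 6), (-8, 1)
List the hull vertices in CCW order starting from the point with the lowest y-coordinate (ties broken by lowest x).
Hull (CCW) = [(-5, -10), (10, -2), (9, 8), (-6, 6), (-8, 1), (-8, 0)]

Graham scan procedure:
  1. Find the pivot p₀ = point with lowest y (tie → lowest x): (-5, -10).
  2. Sort the remaining points by polar angle around p₀.
  3. Walk through sorted points, maintaining a stack; pop the top while the last three entries make a non-left turn (cross product ≤ 0).
  4. Final stack is the convex hull in CCW order: (-5, -10), (10, -2), (9, 8), (-6, 6), (-8, 1), (-8, 0).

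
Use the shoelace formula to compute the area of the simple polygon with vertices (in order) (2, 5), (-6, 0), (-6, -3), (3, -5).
Area = 56

Shoelace formula: Area = (1/2) |Σ_i (x_i · y_{i+1} − x_{i+1} · y_i)| (indices mod n). Compute each cross term:
  (2)(0) − (-6)(5) = 30
  (-6)(-3) − (-6)(0) = 18
  (-6)(-5) − (3)(-3) = 39
  (3)(5) − (2)(-5) = 25
Sum = 112, so (signed) Area = 112/2 = 56, |Area| = 56.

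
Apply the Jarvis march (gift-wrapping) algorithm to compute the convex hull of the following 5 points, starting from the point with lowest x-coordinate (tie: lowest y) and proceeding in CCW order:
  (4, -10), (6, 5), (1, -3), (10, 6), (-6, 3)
Hull (CCW) = [(-6, 3), (4, -10), (10, 6)]

Jarvis march: at each step, from the current hull vertex p, select the next vertex q as the point such that every other point lies strictly to the left of (or on) the directed line p → q. (Equivalently: for every other point r, the cross product (q − p) × (r − p) ≥ 0.)
Starting point (lowest x, tie lowest y): (-6, 3). Wrap until returning to start. Resulting hull: (-6, 3), (4, -10), (10, 6).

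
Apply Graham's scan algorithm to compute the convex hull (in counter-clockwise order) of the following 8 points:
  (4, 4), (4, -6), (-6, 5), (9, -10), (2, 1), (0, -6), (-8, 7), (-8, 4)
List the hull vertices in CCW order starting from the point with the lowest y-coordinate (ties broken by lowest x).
Hull (CCW) = [(9, -10), (4, 4), (-8, 7), (-8, 4), (0, -6)]

Graham scan procedure:
  1. Find the pivot p₀ = point with lowest y (tie → lowest x): (9, -10).
  2. Sort the remaining points by polar angle around p₀.
  3. Walk through sorted points, maintaining a stack; pop the top while the last three entries make a non-left turn (cross product ≤ 0).
  4. Final stack is the convex hull in CCW order: (9, -10), (4, 4), (-8, 7), (-8, 4), (0, -6).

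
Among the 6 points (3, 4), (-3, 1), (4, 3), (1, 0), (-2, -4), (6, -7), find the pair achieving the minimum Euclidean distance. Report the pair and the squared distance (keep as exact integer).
Pair = ((3, 4), (4, 3)); squared distance = 2

Compute all C(6, 2) = 15 pairwise squared distances (x_i − x_j)² + (y_i − y_j)². The minimum is 2, attained by the pair ((3, 4), (4, 3)).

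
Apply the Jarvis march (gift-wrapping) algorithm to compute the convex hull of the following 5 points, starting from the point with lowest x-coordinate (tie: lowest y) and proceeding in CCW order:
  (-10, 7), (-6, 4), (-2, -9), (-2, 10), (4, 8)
Hull (CCW) = [(-10, 7), (-2, -9), (4, 8), (-2, 10)]

Jarvis march: at each step, from the current hull vertex p, select the next vertex q as the point such that every other point lies strictly to the left of (or on) the directed line p → q. (Equivalently: for every other point r, the cross product (q − p) × (r − p) ≥ 0.)
Starting point (lowest x, tie lowest y): (-10, 7). Wrap until returning to start. Resulting hull: (-10, 7), (-2, -9), (4, 8), (-2, 10).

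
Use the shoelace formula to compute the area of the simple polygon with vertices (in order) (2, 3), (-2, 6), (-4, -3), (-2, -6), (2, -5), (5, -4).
Area = 64

Shoelace formula: Area = (1/2) |Σ_i (x_i · y_{i+1} − x_{i+1} · y_i)| (indices mod n). Compute each cross term:
  (2)(6) − (-2)(3) = 18
  (-2)(-3) − (-4)(6) = 30
  (-4)(-6) − (-2)(-3) = 18
  (-2)(-5) − (2)(-6) = 22
  (2)(-4) − (5)(-5) = 17
  (5)(3) − (2)(-4) = 23
Sum = 128, so (signed) Area = 128/2 = 64, |Area| = 64.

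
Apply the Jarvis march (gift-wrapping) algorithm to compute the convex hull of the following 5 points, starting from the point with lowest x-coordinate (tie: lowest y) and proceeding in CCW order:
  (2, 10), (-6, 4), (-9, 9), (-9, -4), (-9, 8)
Hull (CCW) = [(-9, -4), (2, 10), (-9, 9)]

Jarvis march: at each step, from the current hull vertex p, select the next vertex q as the point such that every other point lies strictly to the left of (or on) the directed line p → q. (Equivalently: for every other point r, the cross product (q − p) × (r − p) ≥ 0.)
Starting point (lowest x, tie lowest y): (-9, -4). Wrap until returning to start. Resulting hull: (-9, -4), (2, 10), (-9, 9).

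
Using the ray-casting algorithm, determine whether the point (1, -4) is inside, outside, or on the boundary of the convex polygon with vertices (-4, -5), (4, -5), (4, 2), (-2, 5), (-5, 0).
The point (1, -4) lies strictly inside the polygon

Cast a horizontal ray to the right from the query point and count how many polygon edges it crosses (each edge strictly once or zero times, handled with the usual half-open convention). 
Parity of crossings → odd ⇒ inside.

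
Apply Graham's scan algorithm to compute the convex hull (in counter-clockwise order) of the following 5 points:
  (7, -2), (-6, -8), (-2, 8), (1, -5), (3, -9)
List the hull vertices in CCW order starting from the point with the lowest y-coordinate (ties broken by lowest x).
Hull (CCW) = [(3, -9), (7, -2), (-2, 8), (-6, -8)]

Graham scan procedure:
  1. Find the pivot p₀ = point with lowest y (tie → lowest x): (3, -9).
  2. Sort the remaining points by polar angle around p₀.
  3. Walk through sorted points, maintaining a stack; pop the top while the last three entries make a non-left turn (cross product ≤ 0).
  4. Final stack is the convex hull in CCW order: (3, -9), (7, -2), (-2, 8), (-6, -8).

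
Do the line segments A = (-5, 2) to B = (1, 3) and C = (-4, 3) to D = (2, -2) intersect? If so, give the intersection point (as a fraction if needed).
Yes; intersection at (-19/6, 83/36) (t = 11/36 on AB, s = 5/36 on CD)

Parametrize AB as A + t(B − A) = (-5 + 6 t, 2 + 1 t) and CD as C + s(D − C) = (-4 + 6 s, 3 + -5 s). Solve the linear system for (t, s). Determinant = 36 ≠ 0, so a unique intersection of the containing lines exists. Solution: t = 11/36, s = 5/36 — both in [0, 1], so the segments cross. Intersection point: (-19/6, 83/36).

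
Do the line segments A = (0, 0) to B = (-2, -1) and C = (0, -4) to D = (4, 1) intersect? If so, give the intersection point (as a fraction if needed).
No (intersection of containing lines falls outside at least one segment)

Parametrize and solve: t = -8/3, s = 4/3. At least one of these is outside [0, 1], so the segments do not intersect.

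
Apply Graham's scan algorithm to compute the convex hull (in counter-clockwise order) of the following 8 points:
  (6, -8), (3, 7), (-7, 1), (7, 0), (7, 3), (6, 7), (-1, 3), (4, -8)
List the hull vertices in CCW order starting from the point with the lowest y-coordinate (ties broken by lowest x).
Hull (CCW) = [(4, -8), (6, -8), (7, 0), (7, 3), (6, 7), (3, 7), (-7, 1)]

Graham scan procedure:
  1. Find the pivot p₀ = point with lowest y (tie → lowest x): (4, -8).
  2. Sort the remaining points by polar angle around p₀.
  3. Walk through sorted points, maintaining a stack; pop the top while the last three entries make a non-left turn (cross product ≤ 0).
  4. Final stack is the convex hull in CCW order: (4, -8), (6, -8), (7, 0), (7, 3), (6, 7), (3, 7), (-7, 1).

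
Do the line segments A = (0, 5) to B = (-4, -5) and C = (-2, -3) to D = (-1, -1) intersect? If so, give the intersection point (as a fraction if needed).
No (intersection of containing lines falls outside at least one segment)

Parametrize and solve: t = 2, s = -6. At least one of these is outside [0, 1], so the segments do not intersect.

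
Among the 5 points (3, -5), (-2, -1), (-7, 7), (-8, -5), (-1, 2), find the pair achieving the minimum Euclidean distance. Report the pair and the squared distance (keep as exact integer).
Pair = ((-2, -1), (-1, 2)); squared distance = 10

Compute all C(5, 2) = 10 pairwise squared distances (x_i − x_j)² + (y_i − y_j)². The minimum is 10, attained by the pair ((-2, -1), (-1, 2)).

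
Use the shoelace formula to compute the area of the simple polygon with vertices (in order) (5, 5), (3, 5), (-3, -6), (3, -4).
Area = 36

Shoelace formula: Area = (1/2) |Σ_i (x_i · y_{i+1} − x_{i+1} · y_i)| (indices mod n). Compute each cross term:
  (5)(5) − (3)(5) = 10
  (3)(-6) − (-3)(5) = -3
  (-3)(-4) − (3)(-6) = 30
  (3)(5) − (5)(-4) = 35
Sum = 72, so (signed) Area = 72/2 = 36, |Area| = 36.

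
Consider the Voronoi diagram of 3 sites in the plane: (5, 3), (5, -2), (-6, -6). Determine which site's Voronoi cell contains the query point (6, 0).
Nearest site = (5, -2)

The Voronoi cell of site s contains exactly those query points closer to s than to any other site. Compute squared distances from q = (6, 0) to each site:
  (5 − 6)² + (-2 − 0)² = 5
  (5 − 6)² + (3 − 0)² = 10
  (-6 − 6)² + (-6 − 0)² = 180
Minimum is attained by (5, -2), so q lies in its Voronoi cell.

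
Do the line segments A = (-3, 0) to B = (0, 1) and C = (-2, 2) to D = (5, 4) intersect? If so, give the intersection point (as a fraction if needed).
No (intersection of containing lines falls outside at least one segment)

Parametrize and solve: t = 12, s = 5. At least one of these is outside [0, 1], so the segments do not intersect.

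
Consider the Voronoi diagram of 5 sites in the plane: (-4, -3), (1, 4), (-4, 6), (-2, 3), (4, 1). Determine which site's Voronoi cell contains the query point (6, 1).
Nearest site = (4, 1)

The Voronoi cell of site s contains exactly those query points closer to s than to any other site. Compute squared distances from q = (6, 1) to each site:
  (4 − 6)² + (1 − 1)² = 4
  (1 − 6)² + (4 − 1)² = 34
  (-2 − 6)² + (3 − 1)² = 68
  (-4 − 6)² + (-3 − 1)² = 116
  (-4 − 6)² + (6 − 1)² = 125
Minimum is attained by (4, 1), so q lies in its Voronoi cell.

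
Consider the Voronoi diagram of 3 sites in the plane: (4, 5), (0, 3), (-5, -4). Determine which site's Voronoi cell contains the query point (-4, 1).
Nearest site = (0, 3)

The Voronoi cell of site s contains exactly those query points closer to s than to any other site. Compute squared distances from q = (-4, 1) to each site:
  (0 − -4)² + (3 − 1)² = 20
  (-5 − -4)² + (-4 − 1)² = 26
  (4 − -4)² + (5 − 1)² = 80
Minimum is attained by (0, 3), so q lies in its Voronoi cell.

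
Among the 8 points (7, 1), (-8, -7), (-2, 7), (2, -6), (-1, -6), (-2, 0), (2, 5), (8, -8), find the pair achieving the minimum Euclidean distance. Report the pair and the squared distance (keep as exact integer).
Pair = ((2, -6), (-1, -6)); squared distance = 9

Compute all C(8, 2) = 28 pairwise squared distances (x_i − x_j)² + (y_i − y_j)². The minimum is 9, attained by the pair ((2, -6), (-1, -6)).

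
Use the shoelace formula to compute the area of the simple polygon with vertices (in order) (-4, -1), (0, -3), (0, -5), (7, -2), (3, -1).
Area = 39/2

Shoelace formula: Area = (1/2) |Σ_i (x_i · y_{i+1} − x_{i+1} · y_i)| (indices mod n). Compute each cross term:
  (-4)(-3) − (0)(-1) = 12
  (0)(-5) − (0)(-3) = 0
  (0)(-2) − (7)(-5) = 35
  (7)(-1) − (3)(-2) = -1
  (3)(-1) − (-4)(-1) = -7
Sum = 39, so (signed) Area = 39/2 = 39/2, |Area| = 39/2.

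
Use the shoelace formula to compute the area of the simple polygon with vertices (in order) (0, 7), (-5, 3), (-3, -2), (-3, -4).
Area = 39/2

Shoelace formula: Area = (1/2) |Σ_i (x_i · y_{i+1} − x_{i+1} · y_i)| (indices mod n). Compute each cross term:
  (0)(3) − (-5)(7) = 35
  (-5)(-2) − (-3)(3) = 19
  (-3)(-4) − (-3)(-2) = 6
  (-3)(7) − (0)(-4) = -21
Sum = 39, so (signed) Area = 39/2 = 39/2, |Area| = 39/2.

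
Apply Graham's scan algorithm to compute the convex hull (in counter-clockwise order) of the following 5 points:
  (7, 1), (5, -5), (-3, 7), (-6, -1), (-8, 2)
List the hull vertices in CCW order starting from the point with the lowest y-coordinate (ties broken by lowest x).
Hull (CCW) = [(5, -5), (7, 1), (-3, 7), (-8, 2), (-6, -1)]

Graham scan procedure:
  1. Find the pivot p₀ = point with lowest y (tie → lowest x): (5, -5).
  2. Sort the remaining points by polar angle around p₀.
  3. Walk through sorted points, maintaining a stack; pop the top while the last three entries make a non-left turn (cross product ≤ 0).
  4. Final stack is the convex hull in CCW order: (5, -5), (7, 1), (-3, 7), (-8, 2), (-6, -1).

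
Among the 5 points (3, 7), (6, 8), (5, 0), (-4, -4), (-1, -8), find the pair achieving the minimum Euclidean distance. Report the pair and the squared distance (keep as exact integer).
Pair = ((3, 7), (6, 8)); squared distance = 10

Compute all C(5, 2) = 10 pairwise squared distances (x_i − x_j)² + (y_i − y_j)². The minimum is 10, attained by the pair ((3, 7), (6, 8)).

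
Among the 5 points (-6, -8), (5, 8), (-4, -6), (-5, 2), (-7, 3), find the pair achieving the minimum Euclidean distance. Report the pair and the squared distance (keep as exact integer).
Pair = ((-5, 2), (-7, 3)); squared distance = 5

Compute all C(5, 2) = 10 pairwise squared distances (x_i − x_j)² + (y_i − y_j)². The minimum is 5, attained by the pair ((-5, 2), (-7, 3)).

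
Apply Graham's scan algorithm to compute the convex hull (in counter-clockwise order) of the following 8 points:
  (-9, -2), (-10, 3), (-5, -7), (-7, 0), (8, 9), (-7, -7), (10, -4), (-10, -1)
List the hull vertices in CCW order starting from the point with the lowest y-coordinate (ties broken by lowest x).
Hull (CCW) = [(-7, -7), (-5, -7), (10, -4), (8, 9), (-10, 3), (-10, -1)]

Graham scan procedure:
  1. Find the pivot p₀ = point with lowest y (tie → lowest x): (-7, -7).
  2. Sort the remaining points by polar angle around p₀.
  3. Walk through sorted points, maintaining a stack; pop the top while the last three entries make a non-left turn (cross product ≤ 0).
  4. Final stack is the convex hull in CCW order: (-7, -7), (-5, -7), (10, -4), (8, 9), (-10, 3), (-10, -1).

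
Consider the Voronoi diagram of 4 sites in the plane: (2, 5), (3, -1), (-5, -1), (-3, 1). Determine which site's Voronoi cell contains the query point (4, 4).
Nearest site = (2, 5)

The Voronoi cell of site s contains exactly those query points closer to s than to any other site. Compute squared distances from q = (4, 4) to each site:
  (2 − 4)² + (5 − 4)² = 5
  (3 − 4)² + (-1 − 4)² = 26
  (-3 − 4)² + (1 − 4)² = 58
  (-5 − 4)² + (-1 − 4)² = 106
Minimum is attained by (2, 5), so q lies in its Voronoi cell.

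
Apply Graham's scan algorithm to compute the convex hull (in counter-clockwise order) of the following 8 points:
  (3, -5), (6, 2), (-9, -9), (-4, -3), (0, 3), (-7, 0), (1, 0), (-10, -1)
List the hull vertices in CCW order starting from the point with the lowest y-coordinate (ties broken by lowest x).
Hull (CCW) = [(-9, -9), (3, -5), (6, 2), (0, 3), (-10, -1)]

Graham scan procedure:
  1. Find the pivot p₀ = point with lowest y (tie → lowest x): (-9, -9).
  2. Sort the remaining points by polar angle around p₀.
  3. Walk through sorted points, maintaining a stack; pop the top while the last three entries make a non-left turn (cross product ≤ 0).
  4. Final stack is the convex hull in CCW order: (-9, -9), (3, -5), (6, 2), (0, 3), (-10, -1).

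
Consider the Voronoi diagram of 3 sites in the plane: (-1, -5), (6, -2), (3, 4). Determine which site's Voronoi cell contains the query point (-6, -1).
Nearest site = (-1, -5)

The Voronoi cell of site s contains exactly those query points closer to s than to any other site. Compute squared distances from q = (-6, -1) to each site:
  (-1 − -6)² + (-5 − -1)² = 41
  (3 − -6)² + (4 − -1)² = 106
  (6 − -6)² + (-2 − -1)² = 145
Minimum is attained by (-1, -5), so q lies in its Voronoi cell.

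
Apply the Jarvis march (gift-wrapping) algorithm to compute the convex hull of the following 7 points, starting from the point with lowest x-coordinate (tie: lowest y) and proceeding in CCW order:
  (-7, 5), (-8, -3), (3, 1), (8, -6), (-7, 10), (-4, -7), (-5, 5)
Hull (CCW) = [(-8, -3), (-4, -7), (8, -6), (3, 1), (-7, 10)]

Jarvis march: at each step, from the current hull vertex p, select the next vertex q as the point such that every other point lies strictly to the left of (or on) the directed line p → q. (Equivalently: for every other point r, the cross product (q − p) × (r − p) ≥ 0.)
Starting point (lowest x, tie lowest y): (-8, -3). Wrap until returning to start. Resulting hull: (-8, -3), (-4, -7), (8, -6), (3, 1), (-7, 10).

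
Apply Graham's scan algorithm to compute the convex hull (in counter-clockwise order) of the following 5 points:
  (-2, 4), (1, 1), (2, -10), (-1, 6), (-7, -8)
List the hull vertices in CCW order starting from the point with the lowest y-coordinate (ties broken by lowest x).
Hull (CCW) = [(2, -10), (1, 1), (-1, 6), (-2, 4), (-7, -8)]

Graham scan procedure:
  1. Find the pivot p₀ = point with lowest y (tie → lowest x): (2, -10).
  2. Sort the remaining points by polar angle around p₀.
  3. Walk through sorted points, maintaining a stack; pop the top while the last three entries make a non-left turn (cross product ≤ 0).
  4. Final stack is the convex hull in CCW order: (2, -10), (1, 1), (-1, 6), (-2, 4), (-7, -8).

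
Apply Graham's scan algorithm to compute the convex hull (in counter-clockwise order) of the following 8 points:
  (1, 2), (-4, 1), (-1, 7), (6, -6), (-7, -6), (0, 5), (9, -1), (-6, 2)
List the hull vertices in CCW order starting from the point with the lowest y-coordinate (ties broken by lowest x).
Hull (CCW) = [(-7, -6), (6, -6), (9, -1), (-1, 7), (-6, 2)]

Graham scan procedure:
  1. Find the pivot p₀ = point with lowest y (tie → lowest x): (-7, -6).
  2. Sort the remaining points by polar angle around p₀.
  3. Walk through sorted points, maintaining a stack; pop the top while the last three entries make a non-left turn (cross product ≤ 0).
  4. Final stack is the convex hull in CCW order: (-7, -6), (6, -6), (9, -1), (-1, 7), (-6, 2).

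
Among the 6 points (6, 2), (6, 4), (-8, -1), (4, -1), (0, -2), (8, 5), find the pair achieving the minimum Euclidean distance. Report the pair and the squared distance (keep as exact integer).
Pair = ((6, 2), (6, 4)); squared distance = 4

Compute all C(6, 2) = 15 pairwise squared distances (x_i − x_j)² + (y_i − y_j)². The minimum is 4, attained by the pair ((6, 2), (6, 4)).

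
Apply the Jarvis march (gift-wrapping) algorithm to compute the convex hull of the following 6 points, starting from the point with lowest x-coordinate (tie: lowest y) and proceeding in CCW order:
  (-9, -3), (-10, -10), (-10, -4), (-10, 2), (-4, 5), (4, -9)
Hull (CCW) = [(-10, -10), (4, -9), (-4, 5), (-10, 2)]

Jarvis march: at each step, from the current hull vertex p, select the next vertex q as the point such that every other point lies strictly to the left of (or on) the directed line p → q. (Equivalently: for every other point r, the cross product (q − p) × (r − p) ≥ 0.)
Starting point (lowest x, tie lowest y): (-10, -10). Wrap until returning to start. Resulting hull: (-10, -10), (4, -9), (-4, 5), (-10, 2).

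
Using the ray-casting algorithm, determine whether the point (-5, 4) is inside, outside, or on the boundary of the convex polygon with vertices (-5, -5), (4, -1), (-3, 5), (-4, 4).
The point (-5, 4) lies strictly outside the polygon

Cast a horizontal ray to the right from the query point and count how many polygon edges it crosses (each edge strictly once or zero times, handled with the usual half-open convention). 
Parity of crossings → even ⇒ outside.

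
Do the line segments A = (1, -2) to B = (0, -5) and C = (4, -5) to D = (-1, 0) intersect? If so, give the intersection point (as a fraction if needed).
Yes; intersection at (1, -2) (t = 0 on AB, s = 3/5 on CD)

Parametrize AB as A + t(B − A) = (1 + -1 t, -2 + -3 t) and CD as C + s(D − C) = (4 + -5 s, -5 + 5 s). Solve the linear system for (t, s). Determinant = 20 ≠ 0, so a unique intersection of the containing lines exists. Solution: t = 0, s = 3/5 — both in [0, 1], so the segments cross. Intersection point: (1, -2).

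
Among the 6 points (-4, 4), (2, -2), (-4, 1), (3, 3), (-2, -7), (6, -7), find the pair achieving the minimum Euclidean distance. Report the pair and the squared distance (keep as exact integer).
Pair = ((-4, 4), (-4, 1)); squared distance = 9

Compute all C(6, 2) = 15 pairwise squared distances (x_i − x_j)² + (y_i − y_j)². The minimum is 9, attained by the pair ((-4, 4), (-4, 1)).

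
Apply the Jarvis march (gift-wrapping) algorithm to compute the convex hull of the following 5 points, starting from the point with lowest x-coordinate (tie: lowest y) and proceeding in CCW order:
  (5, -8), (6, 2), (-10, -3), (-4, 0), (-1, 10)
Hull (CCW) = [(-10, -3), (5, -8), (6, 2), (-1, 10)]

Jarvis march: at each step, from the current hull vertex p, select the next vertex q as the point such that every other point lies strictly to the left of (or on) the directed line p → q. (Equivalently: for every other point r, the cross product (q − p) × (r − p) ≥ 0.)
Starting point (lowest x, tie lowest y): (-10, -3). Wrap until returning to start. Resulting hull: (-10, -3), (5, -8), (6, 2), (-1, 10).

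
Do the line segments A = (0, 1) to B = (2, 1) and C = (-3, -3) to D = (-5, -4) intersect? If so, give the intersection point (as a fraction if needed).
No (intersection of containing lines falls outside at least one segment)

Parametrize and solve: t = 5/2, s = -4. At least one of these is outside [0, 1], so the segments do not intersect.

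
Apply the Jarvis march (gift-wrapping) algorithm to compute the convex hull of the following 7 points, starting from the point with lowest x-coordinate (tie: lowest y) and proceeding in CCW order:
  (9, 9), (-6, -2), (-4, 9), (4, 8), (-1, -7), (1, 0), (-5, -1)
Hull (CCW) = [(-6, -2), (-1, -7), (9, 9), (-4, 9)]

Jarvis march: at each step, from the current hull vertex p, select the next vertex q as the point such that every other point lies strictly to the left of (or on) the directed line p → q. (Equivalently: for every other point r, the cross product (q − p) × (r − p) ≥ 0.)
Starting point (lowest x, tie lowest y): (-6, -2). Wrap until returning to start. Resulting hull: (-6, -2), (-1, -7), (9, 9), (-4, 9).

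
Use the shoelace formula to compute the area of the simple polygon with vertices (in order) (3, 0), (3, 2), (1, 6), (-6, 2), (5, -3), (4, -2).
Area = 38

Shoelace formula: Area = (1/2) |Σ_i (x_i · y_{i+1} − x_{i+1} · y_i)| (indices mod n). Compute each cross term:
  (3)(2) − (3)(0) = 6
  (3)(6) − (1)(2) = 16
  (1)(2) − (-6)(6) = 38
  (-6)(-3) − (5)(2) = 8
  (5)(-2) − (4)(-3) = 2
  (4)(0) − (3)(-2) = 6
Sum = 76, so (signed) Area = 76/2 = 38, |Area| = 38.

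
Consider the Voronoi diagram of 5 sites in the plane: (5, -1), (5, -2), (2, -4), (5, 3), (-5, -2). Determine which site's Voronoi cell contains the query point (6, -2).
Nearest site = (5, -2)

The Voronoi cell of site s contains exactly those query points closer to s than to any other site. Compute squared distances from q = (6, -2) to each site:
  (5 − 6)² + (-2 − -2)² = 1
  (5 − 6)² + (-1 − -2)² = 2
  (2 − 6)² + (-4 − -2)² = 20
  (5 − 6)² + (3 − -2)² = 26
  (-5 − 6)² + (-2 − -2)² = 121
Minimum is attained by (5, -2), so q lies in its Voronoi cell.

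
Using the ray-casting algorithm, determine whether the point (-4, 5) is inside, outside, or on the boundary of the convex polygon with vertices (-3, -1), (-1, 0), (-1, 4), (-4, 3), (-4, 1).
The point (-4, 5) lies strictly outside the polygon

Cast a horizontal ray to the right from the query point and count how many polygon edges it crosses (each edge strictly once or zero times, handled with the usual half-open convention). 
Parity of crossings → even ⇒ outside.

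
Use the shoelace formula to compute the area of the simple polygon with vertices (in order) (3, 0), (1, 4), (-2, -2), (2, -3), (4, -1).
Area = 41/2

Shoelace formula: Area = (1/2) |Σ_i (x_i · y_{i+1} − x_{i+1} · y_i)| (indices mod n). Compute each cross term:
  (3)(4) − (1)(0) = 12
  (1)(-2) − (-2)(4) = 6
  (-2)(-3) − (2)(-2) = 10
  (2)(-1) − (4)(-3) = 10
  (4)(0) − (3)(-1) = 3
Sum = 41, so (signed) Area = 41/2 = 41/2, |Area| = 41/2.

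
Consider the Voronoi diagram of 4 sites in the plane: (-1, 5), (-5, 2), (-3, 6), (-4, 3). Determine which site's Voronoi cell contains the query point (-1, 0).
Nearest site = (-4, 3)

The Voronoi cell of site s contains exactly those query points closer to s than to any other site. Compute squared distances from q = (-1, 0) to each site:
  (-4 − -1)² + (3 − 0)² = 18
  (-5 − -1)² + (2 − 0)² = 20
  (-1 − -1)² + (5 − 0)² = 25
  (-3 − -1)² + (6 − 0)² = 40
Minimum is attained by (-4, 3), so q lies in its Voronoi cell.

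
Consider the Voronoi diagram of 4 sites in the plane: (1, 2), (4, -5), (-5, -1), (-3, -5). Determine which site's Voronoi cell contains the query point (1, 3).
Nearest site = (1, 2)

The Voronoi cell of site s contains exactly those query points closer to s than to any other site. Compute squared distances from q = (1, 3) to each site:
  (1 − 1)² + (2 − 3)² = 1
  (-5 − 1)² + (-1 − 3)² = 52
  (4 − 1)² + (-5 − 3)² = 73
  (-3 − 1)² + (-5 − 3)² = 80
Minimum is attained by (1, 2), so q lies in its Voronoi cell.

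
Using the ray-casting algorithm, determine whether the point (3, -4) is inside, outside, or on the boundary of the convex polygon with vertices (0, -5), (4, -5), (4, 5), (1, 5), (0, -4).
The point (3, -4) lies strictly inside the polygon

Cast a horizontal ray to the right from the query point and count how many polygon edges it crosses (each edge strictly once or zero times, handled with the usual half-open convention). 
Parity of crossings → odd ⇒ inside.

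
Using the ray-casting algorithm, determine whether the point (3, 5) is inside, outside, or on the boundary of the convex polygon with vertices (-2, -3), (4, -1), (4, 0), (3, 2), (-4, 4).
The point (3, 5) lies strictly outside the polygon

Cast a horizontal ray to the right from the query point and count how many polygon edges it crosses (each edge strictly once or zero times, handled with the usual half-open convention). 
Parity of crossings → even ⇒ outside.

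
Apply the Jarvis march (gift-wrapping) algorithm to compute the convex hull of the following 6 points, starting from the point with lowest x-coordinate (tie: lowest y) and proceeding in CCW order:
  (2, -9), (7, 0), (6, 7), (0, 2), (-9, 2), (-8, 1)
Hull (CCW) = [(-9, 2), (2, -9), (7, 0), (6, 7)]

Jarvis march: at each step, from the current hull vertex p, select the next vertex q as the point such that every other point lies strictly to the left of (or on) the directed line p → q. (Equivalently: for every other point r, the cross product (q − p) × (r − p) ≥ 0.)
Starting point (lowest x, tie lowest y): (-9, 2). Wrap until returning to start. Resulting hull: (-9, 2), (2, -9), (7, 0), (6, 7).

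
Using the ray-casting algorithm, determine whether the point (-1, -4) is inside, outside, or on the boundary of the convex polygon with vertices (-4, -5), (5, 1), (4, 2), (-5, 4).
The point (-1, -4) lies strictly outside the polygon

Cast a horizontal ray to the right from the query point and count how many polygon edges it crosses (each edge strictly once or zero times, handled with the usual half-open convention). 
Parity of crossings → even ⇒ outside.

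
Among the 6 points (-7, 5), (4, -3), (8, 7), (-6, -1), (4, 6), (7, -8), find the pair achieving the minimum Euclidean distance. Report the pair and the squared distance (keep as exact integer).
Pair = ((8, 7), (4, 6)); squared distance = 17

Compute all C(6, 2) = 15 pairwise squared distances (x_i − x_j)² + (y_i − y_j)². The minimum is 17, attained by the pair ((8, 7), (4, 6)).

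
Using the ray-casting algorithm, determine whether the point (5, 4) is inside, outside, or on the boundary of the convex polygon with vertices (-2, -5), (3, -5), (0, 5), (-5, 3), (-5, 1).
The point (5, 4) lies strictly outside the polygon

Cast a horizontal ray to the right from the query point and count how many polygon edges it crosses (each edge strictly once or zero times, handled with the usual half-open convention). 
Parity of crossings → even ⇒ outside.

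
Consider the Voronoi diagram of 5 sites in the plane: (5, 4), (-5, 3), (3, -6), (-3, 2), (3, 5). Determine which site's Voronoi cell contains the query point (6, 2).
Nearest site = (5, 4)

The Voronoi cell of site s contains exactly those query points closer to s than to any other site. Compute squared distances from q = (6, 2) to each site:
  (5 − 6)² + (4 − 2)² = 5
  (3 − 6)² + (5 − 2)² = 18
  (3 − 6)² + (-6 − 2)² = 73
  (-3 − 6)² + (2 − 2)² = 81
  (-5 − 6)² + (3 − 2)² = 122
Minimum is attained by (5, 4), so q lies in its Voronoi cell.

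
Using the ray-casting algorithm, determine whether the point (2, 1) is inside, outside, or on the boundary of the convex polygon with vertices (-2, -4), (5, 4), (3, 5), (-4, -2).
The point (2, 1) lies strictly inside the polygon

Cast a horizontal ray to the right from the query point and count how many polygon edges it crosses (each edge strictly once or zero times, handled with the usual half-open convention). 
Parity of crossings → odd ⇒ inside.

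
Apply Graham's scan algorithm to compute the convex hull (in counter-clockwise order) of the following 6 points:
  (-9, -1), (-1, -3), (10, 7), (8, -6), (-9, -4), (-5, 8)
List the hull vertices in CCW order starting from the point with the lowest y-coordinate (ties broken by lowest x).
Hull (CCW) = [(8, -6), (10, 7), (-5, 8), (-9, -1), (-9, -4)]

Graham scan procedure:
  1. Find the pivot p₀ = point with lowest y (tie → lowest x): (8, -6).
  2. Sort the remaining points by polar angle around p₀.
  3. Walk through sorted points, maintaining a stack; pop the top while the last three entries make a non-left turn (cross product ≤ 0).
  4. Final stack is the convex hull in CCW order: (8, -6), (10, 7), (-5, 8), (-9, -1), (-9, -4).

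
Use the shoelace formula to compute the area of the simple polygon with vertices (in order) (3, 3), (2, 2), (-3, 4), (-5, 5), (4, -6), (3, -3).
Area = 53/2

Shoelace formula: Area = (1/2) |Σ_i (x_i · y_{i+1} − x_{i+1} · y_i)| (indices mod n). Compute each cross term:
  (3)(2) − (2)(3) = 0
  (2)(4) − (-3)(2) = 14
  (-3)(5) − (-5)(4) = 5
  (-5)(-6) − (4)(5) = 10
  (4)(-3) − (3)(-6) = 6
  (3)(3) − (3)(-3) = 18
Sum = 53, so (signed) Area = 53/2 = 53/2, |Area| = 53/2.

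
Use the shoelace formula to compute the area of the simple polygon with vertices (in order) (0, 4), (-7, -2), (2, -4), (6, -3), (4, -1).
Area = 50

Shoelace formula: Area = (1/2) |Σ_i (x_i · y_{i+1} − x_{i+1} · y_i)| (indices mod n). Compute each cross term:
  (0)(-2) − (-7)(4) = 28
  (-7)(-4) − (2)(-2) = 32
  (2)(-3) − (6)(-4) = 18
  (6)(-1) − (4)(-3) = 6
  (4)(4) − (0)(-1) = 16
Sum = 100, so (signed) Area = 100/2 = 50, |Area| = 50.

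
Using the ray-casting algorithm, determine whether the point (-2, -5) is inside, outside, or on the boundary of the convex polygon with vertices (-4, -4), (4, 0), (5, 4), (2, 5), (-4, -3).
The point (-2, -5) lies strictly outside the polygon

Cast a horizontal ray to the right from the query point and count how many polygon edges it crosses (each edge strictly once or zero times, handled with the usual half-open convention). 
Parity of crossings → even ⇒ outside.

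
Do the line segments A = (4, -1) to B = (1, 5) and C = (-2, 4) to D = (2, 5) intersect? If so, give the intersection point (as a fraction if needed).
Yes; intersection at (10/9, 43/9) (t = 26/27 on AB, s = 7/9 on CD)

Parametrize AB as A + t(B − A) = (4 + -3 t, -1 + 6 t) and CD as C + s(D − C) = (-2 + 4 s, 4 + 1 s). Solve the linear system for (t, s). Determinant = 27 ≠ 0, so a unique intersection of the containing lines exists. Solution: t = 26/27, s = 7/9 — both in [0, 1], so the segments cross. Intersection point: (10/9, 43/9).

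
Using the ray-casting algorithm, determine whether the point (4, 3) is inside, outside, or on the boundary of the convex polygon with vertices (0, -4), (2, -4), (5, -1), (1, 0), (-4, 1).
The point (4, 3) lies strictly outside the polygon

Cast a horizontal ray to the right from the query point and count how many polygon edges it crosses (each edge strictly once or zero times, handled with the usual half-open convention). 
Parity of crossings → even ⇒ outside.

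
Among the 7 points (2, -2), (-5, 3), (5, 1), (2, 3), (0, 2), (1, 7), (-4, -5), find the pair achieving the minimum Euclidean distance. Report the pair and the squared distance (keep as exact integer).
Pair = ((2, 3), (0, 2)); squared distance = 5

Compute all C(7, 2) = 21 pairwise squared distances (x_i − x_j)² + (y_i − y_j)². The minimum is 5, attained by the pair ((2, 3), (0, 2)).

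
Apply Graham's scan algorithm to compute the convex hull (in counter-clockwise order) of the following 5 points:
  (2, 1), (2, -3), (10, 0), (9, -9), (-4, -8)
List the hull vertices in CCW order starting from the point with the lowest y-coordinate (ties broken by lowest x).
Hull (CCW) = [(9, -9), (10, 0), (2, 1), (-4, -8)]

Graham scan procedure:
  1. Find the pivot p₀ = point with lowest y (tie → lowest x): (9, -9).
  2. Sort the remaining points by polar angle around p₀.
  3. Walk through sorted points, maintaining a stack; pop the top while the last three entries make a non-left turn (cross product ≤ 0).
  4. Final stack is the convex hull in CCW order: (9, -9), (10, 0), (2, 1), (-4, -8).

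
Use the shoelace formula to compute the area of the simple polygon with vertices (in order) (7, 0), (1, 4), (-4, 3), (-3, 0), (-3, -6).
Area = 58

Shoelace formula: Area = (1/2) |Σ_i (x_i · y_{i+1} − x_{i+1} · y_i)| (indices mod n). Compute each cross term:
  (7)(4) − (1)(0) = 28
  (1)(3) − (-4)(4) = 19
  (-4)(0) − (-3)(3) = 9
  (-3)(-6) − (-3)(0) = 18
  (-3)(0) − (7)(-6) = 42
Sum = 116, so (signed) Area = 116/2 = 58, |Area| = 58.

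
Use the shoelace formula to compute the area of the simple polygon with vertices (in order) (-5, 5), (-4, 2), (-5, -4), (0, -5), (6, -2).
Area = 111/2

Shoelace formula: Area = (1/2) |Σ_i (x_i · y_{i+1} − x_{i+1} · y_i)| (indices mod n). Compute each cross term:
  (-5)(2) − (-4)(5) = 10
  (-4)(-4) − (-5)(2) = 26
  (-5)(-5) − (0)(-4) = 25
  (0)(-2) − (6)(-5) = 30
  (6)(5) − (-5)(-2) = 20
Sum = 111, so (signed) Area = 111/2 = 111/2, |Area| = 111/2.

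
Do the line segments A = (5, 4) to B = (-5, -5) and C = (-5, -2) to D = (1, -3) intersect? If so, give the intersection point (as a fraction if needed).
Yes; intersection at (-35/16, -79/32) (t = 23/32 on AB, s = 15/32 on CD)

Parametrize AB as A + t(B − A) = (5 + -10 t, 4 + -9 t) and CD as C + s(D − C) = (-5 + 6 s, -2 + -1 s). Solve the linear system for (t, s). Determinant = -64 ≠ 0, so a unique intersection of the containing lines exists. Solution: t = 23/32, s = 15/32 — both in [0, 1], so the segments cross. Intersection point: (-35/16, -79/32).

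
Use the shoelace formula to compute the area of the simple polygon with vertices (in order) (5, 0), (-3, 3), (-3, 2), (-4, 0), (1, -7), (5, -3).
Area = 101/2

Shoelace formula: Area = (1/2) |Σ_i (x_i · y_{i+1} − x_{i+1} · y_i)| (indices mod n). Compute each cross term:
  (5)(3) − (-3)(0) = 15
  (-3)(2) − (-3)(3) = 3
  (-3)(0) − (-4)(2) = 8
  (-4)(-7) − (1)(0) = 28
  (1)(-3) − (5)(-7) = 32
  (5)(0) − (5)(-3) = 15
Sum = 101, so (signed) Area = 101/2 = 101/2, |Area| = 101/2.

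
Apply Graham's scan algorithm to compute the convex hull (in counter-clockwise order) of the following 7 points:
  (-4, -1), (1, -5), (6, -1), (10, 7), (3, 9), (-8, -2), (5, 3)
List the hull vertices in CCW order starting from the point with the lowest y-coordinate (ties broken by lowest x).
Hull (CCW) = [(1, -5), (6, -1), (10, 7), (3, 9), (-8, -2)]

Graham scan procedure:
  1. Find the pivot p₀ = point with lowest y (tie → lowest x): (1, -5).
  2. Sort the remaining points by polar angle around p₀.
  3. Walk through sorted points, maintaining a stack; pop the top while the last three entries make a non-left turn (cross product ≤ 0).
  4. Final stack is the convex hull in CCW order: (1, -5), (6, -1), (10, 7), (3, 9), (-8, -2).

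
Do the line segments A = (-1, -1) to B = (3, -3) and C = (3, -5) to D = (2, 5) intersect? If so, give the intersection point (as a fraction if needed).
Yes; intersection at (53/19, -55/19) (t = 18/19 on AB, s = 4/19 on CD)

Parametrize AB as A + t(B − A) = (-1 + 4 t, -1 + -2 t) and CD as C + s(D − C) = (3 + -1 s, -5 + 10 s). Solve the linear system for (t, s). Determinant = -38 ≠ 0, so a unique intersection of the containing lines exists. Solution: t = 18/19, s = 4/19 — both in [0, 1], so the segments cross. Intersection point: (53/19, -55/19).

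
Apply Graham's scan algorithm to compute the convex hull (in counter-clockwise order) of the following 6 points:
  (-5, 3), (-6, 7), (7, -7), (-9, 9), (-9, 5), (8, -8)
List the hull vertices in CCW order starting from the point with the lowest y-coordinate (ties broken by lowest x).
Hull (CCW) = [(8, -8), (-6, 7), (-9, 9), (-9, 5)]

Graham scan procedure:
  1. Find the pivot p₀ = point with lowest y (tie → lowest x): (8, -8).
  2. Sort the remaining points by polar angle around p₀.
  3. Walk through sorted points, maintaining a stack; pop the top while the last three entries make a non-left turn (cross product ≤ 0).
  4. Final stack is the convex hull in CCW order: (8, -8), (-6, 7), (-9, 9), (-9, 5).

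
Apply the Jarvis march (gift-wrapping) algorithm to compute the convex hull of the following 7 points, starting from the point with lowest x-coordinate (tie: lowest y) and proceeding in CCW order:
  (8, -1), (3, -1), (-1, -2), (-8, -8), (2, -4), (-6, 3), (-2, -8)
Hull (CCW) = [(-8, -8), (-2, -8), (8, -1), (-6, 3)]

Jarvis march: at each step, from the current hull vertex p, select the next vertex q as the point such that every other point lies strictly to the left of (or on) the directed line p → q. (Equivalently: for every other point r, the cross product (q − p) × (r − p) ≥ 0.)
Starting point (lowest x, tie lowest y): (-8, -8). Wrap until returning to start. Resulting hull: (-8, -8), (-2, -8), (8, -1), (-6, 3).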